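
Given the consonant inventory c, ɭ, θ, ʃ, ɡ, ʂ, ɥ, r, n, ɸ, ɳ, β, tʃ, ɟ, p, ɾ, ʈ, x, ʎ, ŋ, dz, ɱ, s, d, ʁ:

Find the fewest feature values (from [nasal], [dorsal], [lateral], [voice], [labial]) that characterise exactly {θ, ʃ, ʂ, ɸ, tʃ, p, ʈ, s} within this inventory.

Every target segment is [−voice], [−dorsal]; each remaining inventory member fails at least one of these. Each conjunct is needed — [−dorsal] alone would also admit /ɭ, r, n, ɳ, …/; [−voice] alone would also admit /c, x/ — and no other single listed feature has exactly this extension, so two is the minimum.

[−voice, −dorsal]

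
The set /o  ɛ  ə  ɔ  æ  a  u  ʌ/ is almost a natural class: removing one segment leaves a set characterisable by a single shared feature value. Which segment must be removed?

The remaining segments after removing /u/ share [−high]; /u/ (high back rounded tense vowel) is [+high]. For every other candidate removal, the leftover set fails to share any single feature value that the removed segment lacks.

u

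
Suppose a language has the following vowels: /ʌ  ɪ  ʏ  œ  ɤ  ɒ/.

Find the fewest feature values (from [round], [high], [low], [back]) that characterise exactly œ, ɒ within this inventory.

/œ, ɒ/ are all [−high], [+round], and no other segment in the inventory matches both values. Dropping any one of them over-generates: [+round] alone would also admit /ʏ/; [−high] alone would also admit /ʌ, ɤ/. No other single listed feature picks out exactly this set either, so fewer than two features will not do.

[−high, +round]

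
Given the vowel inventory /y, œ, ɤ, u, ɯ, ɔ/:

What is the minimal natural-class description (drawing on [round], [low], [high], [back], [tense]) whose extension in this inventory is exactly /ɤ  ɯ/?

The target set is precisely the extension of [−round] in this inventory.

[−round]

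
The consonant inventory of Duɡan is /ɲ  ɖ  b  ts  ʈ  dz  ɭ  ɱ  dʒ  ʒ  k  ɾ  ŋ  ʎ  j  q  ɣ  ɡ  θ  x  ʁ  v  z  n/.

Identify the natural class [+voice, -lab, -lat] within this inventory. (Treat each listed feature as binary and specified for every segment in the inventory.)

The [+voice] segments are /ɲ, ɖ, b, dz, ɭ, ɱ, dʒ, ʒ, ɾ, ŋ, ʎ, j, ɣ, ɡ, ʁ, v, z, n/.
Among these, [-labial] gives /ɲ, ɖ, dz, ɭ, dʒ, ʒ, ɾ, ŋ, ʎ, j, ɣ, ɡ, ʁ, z, n/.
Intersecting with [-lateral] leaves /ɲ, ɖ, dz, dʒ, ʒ, ɾ, ŋ, j, ɣ, ɡ, ʁ, z, n/.

ɲ, ɖ, dz, dʒ, ʒ, ɾ, ŋ, j, ɣ, ɡ, ʁ, z, n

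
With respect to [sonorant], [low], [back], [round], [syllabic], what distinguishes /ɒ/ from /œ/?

[low], [back]

The two segments share [+sonorant], [+round], [+syllabic]. The only features from the list on which they differ: /ɒ/ is [+low] while /œ/ is [-low]; /ɒ/ is [+back] while /œ/ is [-back].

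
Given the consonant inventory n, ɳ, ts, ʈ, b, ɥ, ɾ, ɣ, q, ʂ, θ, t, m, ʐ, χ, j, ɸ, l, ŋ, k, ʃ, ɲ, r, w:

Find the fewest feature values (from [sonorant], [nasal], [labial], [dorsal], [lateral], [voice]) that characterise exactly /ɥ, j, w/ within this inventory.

[+sonorant, -nasal, +dorsal]

/ɥ, j, w/ are all [+sonorant], [-nasal], [+dorsal], and no other segment in the inventory matches all three values. Dropping any one of them over-generates: [-nasal, +dorsal] alone would also admit /ɣ, q, χ, k/; [+sonorant, +dorsal] alone would also admit /ŋ, ɲ/; [+sonorant, -nasal] alone would also admit /ɾ, l, r/. No other combination of two listed features picks out exactly this set either, so fewer than three features will not do.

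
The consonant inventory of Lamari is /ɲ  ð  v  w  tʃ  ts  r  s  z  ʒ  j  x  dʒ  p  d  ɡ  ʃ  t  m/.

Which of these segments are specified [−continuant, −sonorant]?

tʃ, ts, dʒ, p, d, ɡ, t

Checking each segment against [−continuant], [−sonorant]: /tʃ/ (voiceless postalveolar affricate), /ts/ (voiceless alveolar affricate), /dʒ/ (voiced postalveolar affricate), /p/ (voiceless bilabial stop), /d/ (voiced alveolar stop), /ɡ/ (voiced velar stop), among others, satisfy every feature; every other segment in the inventory fails at least one.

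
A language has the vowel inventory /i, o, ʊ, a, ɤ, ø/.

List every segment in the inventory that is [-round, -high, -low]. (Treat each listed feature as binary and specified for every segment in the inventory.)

Among the inventory, the [-round] segments are /i, a, ɤ/.
Then [-high] gives /a, ɤ/.
Of those, [-low] leaves /ɤ/.

ɤ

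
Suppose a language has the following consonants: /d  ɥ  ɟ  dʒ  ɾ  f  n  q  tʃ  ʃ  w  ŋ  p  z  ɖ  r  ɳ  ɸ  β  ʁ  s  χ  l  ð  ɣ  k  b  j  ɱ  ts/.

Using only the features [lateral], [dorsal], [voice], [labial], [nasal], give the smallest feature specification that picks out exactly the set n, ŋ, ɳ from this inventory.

[+nasal, −labial]

/n, ŋ, ɳ/ are all [+nasal], [−labial], and no other segment in the inventory matches both values. Dropping any one of them over-generates: [−labial] alone would also admit /d, ɟ, dʒ, ɾ, …/; [+nasal] alone would also admit /ɱ/. No other single listed feature picks out exactly this set either, so fewer than two features will not do.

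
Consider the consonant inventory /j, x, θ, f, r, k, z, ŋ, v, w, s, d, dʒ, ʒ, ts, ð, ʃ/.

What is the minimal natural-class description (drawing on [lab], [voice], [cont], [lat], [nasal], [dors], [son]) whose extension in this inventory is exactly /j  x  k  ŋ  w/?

[+dors]

Every target segment is [+dorsal] and no other inventory member is, so one feature is enough.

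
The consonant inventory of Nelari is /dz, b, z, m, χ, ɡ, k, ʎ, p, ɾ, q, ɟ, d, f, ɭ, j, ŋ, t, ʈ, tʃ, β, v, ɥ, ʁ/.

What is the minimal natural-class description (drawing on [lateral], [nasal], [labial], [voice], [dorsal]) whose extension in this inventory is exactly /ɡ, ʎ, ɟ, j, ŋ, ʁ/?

[+voice, −labial, +dorsal]

/ɡ, ʎ, ɟ, j, ŋ, ʁ/ are all [+voice], [−labial], [+dorsal], and no other segment in the inventory matches all three values. Dropping any one of them over-generates: [−labial, +dorsal] alone would also admit /χ, k, q/; [+voice, +dorsal] alone would also admit /ɥ/; [+voice, −labial] alone would also admit /dz, z, ɾ, d, …/. No other combination of two listed features picks out exactly this set either, so fewer than three features will not do.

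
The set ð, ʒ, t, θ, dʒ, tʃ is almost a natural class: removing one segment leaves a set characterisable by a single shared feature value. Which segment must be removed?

/θ, ð, tʃ, ʒ, dʒ/ are all [+distributed], but /t/ (voiceless alveolar stop) is [−distributed]. No other single segment can be removed to leave a set sharing one feature value that the removed segment lacks, so /t/ is the odd one out.

t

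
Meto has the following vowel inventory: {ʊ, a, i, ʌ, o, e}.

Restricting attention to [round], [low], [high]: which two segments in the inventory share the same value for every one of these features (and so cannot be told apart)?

e, ʌ

On the given features, /e/ and /ʌ/ have an identical profile: [−round], [−low], [−high]. No other two segments in the inventory coincide on all 3 features. (They do differ in [back] and [tense], which are not among the given features.)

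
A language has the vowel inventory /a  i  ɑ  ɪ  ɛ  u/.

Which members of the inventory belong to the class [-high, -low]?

Checking each segment against [-high], [-low]: /ɛ/ (mid front unrounded lax vowel) satisfies every feature; every other segment in the inventory fails at least one.

ɛ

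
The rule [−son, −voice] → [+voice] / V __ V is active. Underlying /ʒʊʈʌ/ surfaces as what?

[ʒʊɖʌ]

/ʈ/ satisfies [−son, −voice] and sits in V __ V. The [+voice] counterpart of the voiceless retroflex stop is /ɖ/. Other segments in /ʒʊʈʌ/ either fail the structural description or are not in the environment, so the surface form is [ʒʊɖʌ].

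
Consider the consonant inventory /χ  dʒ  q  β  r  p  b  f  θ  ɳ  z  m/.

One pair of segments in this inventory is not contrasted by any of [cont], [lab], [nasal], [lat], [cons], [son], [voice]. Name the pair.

θ, χ

On the given features, /θ/ and /χ/ have an identical profile: [+continuant], [-labial], [-nasal], [-lateral], [+consonantal], [-sonorant], [-voice]. No other two segments in the inventory coincide on all 7 features. (They do differ in [coronal] and [dorsal], which are not among the given features.)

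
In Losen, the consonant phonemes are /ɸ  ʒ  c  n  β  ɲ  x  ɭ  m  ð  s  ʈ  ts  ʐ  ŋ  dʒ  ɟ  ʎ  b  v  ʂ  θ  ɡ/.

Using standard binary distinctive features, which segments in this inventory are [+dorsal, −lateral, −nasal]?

Among the inventory, the [+dorsal] segments are /c, ɲ, x, ŋ, ɟ, ʎ, ɡ/.
Within that set, [−lateral] gives /c, ɲ, x, ŋ, ɟ, ɡ/.
Of those, [−nasal] leaves /c, x, ɟ, ɡ/.

c, x, ɟ, ɡ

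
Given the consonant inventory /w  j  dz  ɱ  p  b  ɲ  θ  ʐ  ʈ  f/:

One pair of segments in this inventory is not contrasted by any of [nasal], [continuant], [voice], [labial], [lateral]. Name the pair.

Both /j/ and /ʐ/ are [-nasal], [+continuant], [+voice], [-labial], [-lateral]. Since the list omits [sonorant], [strident] and [dorsal] — which do distinguish the palatal glide from the voiced retroflex fricative — this pair collapses; all other pairs remain distinct.

j, ʐ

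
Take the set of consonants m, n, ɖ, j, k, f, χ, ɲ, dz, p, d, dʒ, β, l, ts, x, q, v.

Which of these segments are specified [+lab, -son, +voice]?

Eliminate segments failing any feature: /m/ is [+sonorant]; /n, ɖ, j, k, χ, ɲ, dz, d, dʒ, l, ts, x, q/ are [-labial]; /f, p/ are [-voice]. The remaining /β, v/ satisfy [+labial], [-sonorant], [+voice].

β, v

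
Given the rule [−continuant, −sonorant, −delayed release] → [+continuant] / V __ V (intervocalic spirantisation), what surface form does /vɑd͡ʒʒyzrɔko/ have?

[vɑd͡ʒʒyzrɔxo]

The only segment in the rule's environment that also matches [−continuant, −sonorant, −delayed release] is /k/. Applying [+continuant] turns the voiceless velar stop into /x/ (voiceless velar fricative), giving [vɑd͡ʒʒyzrɔxo].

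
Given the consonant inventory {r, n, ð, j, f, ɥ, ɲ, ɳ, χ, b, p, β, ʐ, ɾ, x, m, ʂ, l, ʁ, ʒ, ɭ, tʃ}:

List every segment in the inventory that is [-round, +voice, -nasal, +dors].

Checking each segment against [-round], [+voice], [-nasal], [+dorsal]: /j/ (palatal glide), /ʁ/ (voiced uvular fricative) satisfy every feature; every other segment in the inventory fails at least one.

j, ʁ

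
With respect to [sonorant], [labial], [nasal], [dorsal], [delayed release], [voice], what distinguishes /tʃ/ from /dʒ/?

[voice]

/tʃ/ (voiceless postalveolar affricate) and /dʒ/ (voiced postalveolar affricate) agree on [−sonorant], [−labial], [−nasal], [−dorsal], [+delayed release]. They differ on [voice] (/tʃ/ [−], /dʒ/ [+]).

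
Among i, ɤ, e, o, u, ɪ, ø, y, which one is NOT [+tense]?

ɪ

Every segment except /ɪ/ is [+tense]. /ɪ/ (high front unrounded lax vowel) is [−tense], so it is the exception.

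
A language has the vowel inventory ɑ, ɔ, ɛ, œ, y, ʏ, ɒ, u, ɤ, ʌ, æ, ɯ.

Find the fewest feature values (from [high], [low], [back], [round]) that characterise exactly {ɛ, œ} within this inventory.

[−high, −low, −back]

Every target segment is [−high], [−low], [−back]; each remaining inventory member fails at least one of these. Each conjunct is needed — [−low, −back] alone would also admit /y, ʏ/; [−high, −back] alone would also admit /æ/; [−high, −low] alone would also admit /ɔ, ɤ, ʌ/ — and no other combination of two listed features has exactly this extension, so three is the minimum.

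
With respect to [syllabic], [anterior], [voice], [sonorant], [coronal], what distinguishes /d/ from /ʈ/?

/d/ is the voiced alveolar stop and /ʈ/ is the voiceless retroflex stop. Both are [-syllabic], [-sonorant], [+coronal]. /d/ is [+voice] while /ʈ/ is [-voice]; /d/ is [+anterior] while /ʈ/ is [-anterior], so the distinguishing features are [voice], [anterior].

[voice], [anterior]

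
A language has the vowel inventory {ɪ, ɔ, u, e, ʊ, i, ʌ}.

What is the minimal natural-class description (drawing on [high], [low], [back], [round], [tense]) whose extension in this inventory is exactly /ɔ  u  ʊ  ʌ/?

[+back]

/ɔ, u, ʊ, ʌ/ are exactly the [+back] segments in the inventory, so a single feature suffices.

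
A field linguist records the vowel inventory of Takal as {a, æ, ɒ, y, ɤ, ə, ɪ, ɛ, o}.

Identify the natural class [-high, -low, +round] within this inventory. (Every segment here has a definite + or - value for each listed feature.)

o

The [-high] segments are /a, æ, ɒ, ɤ, ə, ɛ, o/.
Of those, [-low] gives /ɤ, ə, ɛ, o/.
Then [+round] leaves /o/.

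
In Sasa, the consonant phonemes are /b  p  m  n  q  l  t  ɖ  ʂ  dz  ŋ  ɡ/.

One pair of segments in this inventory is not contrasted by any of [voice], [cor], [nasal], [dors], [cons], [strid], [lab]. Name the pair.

On the given features, /l/ and /ɖ/ have an identical profile: [+voice], [+coronal], [-nasal], [-dorsal], [+consonantal], [-strident], [-labial]. No other two segments in the inventory coincide on all 7 features. (They do differ in [sonorant], [lateral] and [anterior], which are not among the given features.)

l, ɖ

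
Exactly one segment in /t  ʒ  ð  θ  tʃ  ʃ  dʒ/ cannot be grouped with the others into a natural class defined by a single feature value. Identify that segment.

t

/θ, ð, dʒ, ʒ, tʃ, ʃ/ are all [+distributed], but /t/ (voiceless alveolar stop) is [-distributed]. No other single segment can be removed to leave a set sharing one feature value that the removed segment lacks, so /t/ is the odd one out.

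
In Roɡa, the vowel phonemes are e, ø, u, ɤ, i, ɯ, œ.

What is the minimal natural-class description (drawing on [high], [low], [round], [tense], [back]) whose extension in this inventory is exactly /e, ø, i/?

[−back, +tense]

Every target segment is [−back], [+tense]; each remaining inventory member fails at least one of these. Each conjunct is needed — [+tense] alone would also admit /u, ɤ, ɯ/; [−back] alone would also admit /œ/ — and no other single listed feature has exactly this extension, so two is the minimum.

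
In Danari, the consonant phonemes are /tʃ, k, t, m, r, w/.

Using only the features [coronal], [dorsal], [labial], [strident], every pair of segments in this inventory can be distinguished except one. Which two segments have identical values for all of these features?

r, t

/r/ (alveolar trill) and /t/ (voiceless alveolar stop) are both [+coronal], [−dorsal], [−labial], [−strident], so none of the listed features separates them. (They do differ in [sonorant], [voice] and [continuant], which are not among the given features.) Every other pair in the inventory differs on at least one listed feature.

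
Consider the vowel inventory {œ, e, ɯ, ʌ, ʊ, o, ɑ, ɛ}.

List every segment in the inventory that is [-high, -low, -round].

Eliminate segments failing any feature: /œ, o/ are [+round]; /ɯ, ʊ/ are [+high]; /ɑ/ is [+low]. The remaining /e, ʌ, ɛ/ satisfy [-high], [-low], [-round].

e, ʌ, ɛ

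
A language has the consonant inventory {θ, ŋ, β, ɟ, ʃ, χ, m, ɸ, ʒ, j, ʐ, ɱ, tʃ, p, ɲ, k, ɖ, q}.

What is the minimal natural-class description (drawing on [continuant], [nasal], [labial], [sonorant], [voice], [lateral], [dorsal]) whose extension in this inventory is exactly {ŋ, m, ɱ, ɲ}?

/ŋ, m, ɱ, ɲ/ are exactly the [+nasal] segments in the inventory, so a single feature suffices.

[+nasal]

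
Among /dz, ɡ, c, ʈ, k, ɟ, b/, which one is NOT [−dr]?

dz

/dz/ is the voiced alveolar affricate, which is [+delayed release]; the rest — /ʈ, ɡ, k, c, ɟ, b/ — are [−delayed release].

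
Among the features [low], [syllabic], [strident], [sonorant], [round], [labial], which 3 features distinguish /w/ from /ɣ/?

The two segments share [-low], [-syllabic], [-strident]. The only features from the list on which they differ: /w/ is [+sonorant] while /ɣ/ is [-sonorant]; /w/ is [+labial] while /ɣ/ is [-labial]; /w/ is [+round] while /ɣ/ is [-round].

[sonorant], [labial], [round]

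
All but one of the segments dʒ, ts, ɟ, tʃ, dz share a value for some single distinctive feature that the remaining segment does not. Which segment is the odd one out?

ɟ

[delayed release] (equivalently [strident], [dorsal]) groups all but one: /tʃ, ts, dʒ, dz/ share [+delayed release] while /ɟ/ (voiced palatal stop) alone is [-delayed release]. Removing any other segment would not leave a single-feature class that excludes it.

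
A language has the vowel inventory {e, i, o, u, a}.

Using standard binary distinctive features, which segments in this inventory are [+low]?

a

The feature [low] marks segments produced with the tongue body lowered. In this inventory /a/ has that property, so it is [+low]; /e, i, o, u/ are [−low].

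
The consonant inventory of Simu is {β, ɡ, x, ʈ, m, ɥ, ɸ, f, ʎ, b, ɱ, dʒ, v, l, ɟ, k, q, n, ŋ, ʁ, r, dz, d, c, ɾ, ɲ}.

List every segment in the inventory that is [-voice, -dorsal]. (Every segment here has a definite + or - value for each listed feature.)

ʈ, ɸ, f

Eliminate segments failing any feature: /β, ɡ, m, ɥ, ʎ, b, ɱ, dʒ, v, l, ɟ, n, ŋ, ʁ, r, dz, d, ɾ, ɲ/ are [+voice]; /x, k, q, c/ are [+dorsal]. The remaining /ʈ, ɸ, f/ satisfy [-voice], [-dorsal].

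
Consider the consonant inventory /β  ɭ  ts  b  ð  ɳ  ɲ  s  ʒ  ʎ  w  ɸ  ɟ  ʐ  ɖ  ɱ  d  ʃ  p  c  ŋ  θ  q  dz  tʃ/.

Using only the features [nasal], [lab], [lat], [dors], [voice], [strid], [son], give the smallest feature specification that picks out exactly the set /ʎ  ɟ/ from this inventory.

The class [+voice], [-nasal], [-labial], [+dorsal] has exactly /ʎ, ɟ/ as its extension in this inventory. No smaller conjunction from the listed features achieves this: [-nasal, -labial, +dorsal] alone would also admit /c, q/; [+voice, -labial, +dorsal] alone would also admit /ɲ, ŋ/; [+voice, -nasal, +dorsal] alone would also admit /w/; [+voice, -nasal, -labial] alone would also admit /ɭ, ð, ʒ, ʐ, …/; and checking the remaining three-feature bundles turns up none with this extension.

[+voice, -nasal, -lab, +dors]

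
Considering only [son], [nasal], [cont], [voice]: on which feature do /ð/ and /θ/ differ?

[voice]

The two segments share [-sonorant], [-nasal], [+continuant]. The only feature from the list on which they differ: /ð/ is [+voice] while /θ/ is [-voice].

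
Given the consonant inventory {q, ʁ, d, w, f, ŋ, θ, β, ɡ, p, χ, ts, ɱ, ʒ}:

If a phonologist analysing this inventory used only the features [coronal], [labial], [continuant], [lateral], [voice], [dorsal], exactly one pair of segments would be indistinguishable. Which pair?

/ŋ/ (velar nasal) and /ɡ/ (voiced velar stop) are both [−coronal], [−labial], [−continuant], [−lateral], [+voice], [+dorsal], so none of the listed features separates them. (They do differ in [sonorant] and [nasal], which are not among the given features.) Every other pair in the inventory differs on at least one listed feature.

ŋ, ɡ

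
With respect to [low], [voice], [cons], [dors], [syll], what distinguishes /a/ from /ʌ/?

[low]

/a/ is the low unrounded vowel and /ʌ/ is the mid back unrounded lax vowel. Both are [+voice], [-consonantal], [+dorsal], [+syllabic]. /a/ is [+low] while /ʌ/ is [-low], so the distinguishing feature is [low].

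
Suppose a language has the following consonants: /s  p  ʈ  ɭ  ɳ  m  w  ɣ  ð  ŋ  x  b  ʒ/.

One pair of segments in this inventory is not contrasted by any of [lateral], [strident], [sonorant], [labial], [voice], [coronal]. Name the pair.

w, m

On the given features, /w/ and /m/ have an identical profile: [-lateral], [-strident], [+sonorant], [+labial], [+voice], [-coronal]. No other two segments in the inventory coincide on all 6 features. (They do differ in [nasal], [continuant], [round] and [dorsal], which are not among the given features.)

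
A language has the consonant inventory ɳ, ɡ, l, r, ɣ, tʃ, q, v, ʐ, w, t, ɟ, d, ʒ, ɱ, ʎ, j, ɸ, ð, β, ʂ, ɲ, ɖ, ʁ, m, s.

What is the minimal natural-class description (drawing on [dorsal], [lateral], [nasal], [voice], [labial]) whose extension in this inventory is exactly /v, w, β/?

[+voice, −nasal, +labial]

The class [+voice], [−nasal], [+labial] has exactly /v, w, β/ as its extension in this inventory. No smaller conjunction from the listed features achieves this: [−nasal, +labial] alone would also admit /ɸ/; [+voice, +labial] alone would also admit /ɱ, m/; [+voice, −nasal] alone would also admit /ɡ, l, r, ɣ, …/; and checking the remaining two-feature bundles turns up none with this extension.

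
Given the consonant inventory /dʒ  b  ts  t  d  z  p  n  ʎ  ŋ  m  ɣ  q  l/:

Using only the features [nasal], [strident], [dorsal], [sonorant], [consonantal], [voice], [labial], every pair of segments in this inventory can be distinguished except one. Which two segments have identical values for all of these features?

z, dʒ

/z/ (voiced alveolar fricative) and /dʒ/ (voiced postalveolar affricate) are both [−nasal], [+strident], [−dorsal], [−sonorant], [+consonantal], [+voice], [−labial], so none of the listed features separates them. (They do differ in [continuant], [anterior] and [distributed], which are not among the given features.) Every other pair in the inventory differs on at least one listed feature.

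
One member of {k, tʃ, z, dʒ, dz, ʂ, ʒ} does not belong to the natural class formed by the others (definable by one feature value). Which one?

k

[strident] (equivalently [coronal], [dorsal]) groups all but one: /z, ʒ, dz, ʂ, dʒ, tʃ/ share [+strident] while /k/ (voiceless velar stop) alone is [-strident]. Removing any other segment would not leave a single-feature class that excludes it.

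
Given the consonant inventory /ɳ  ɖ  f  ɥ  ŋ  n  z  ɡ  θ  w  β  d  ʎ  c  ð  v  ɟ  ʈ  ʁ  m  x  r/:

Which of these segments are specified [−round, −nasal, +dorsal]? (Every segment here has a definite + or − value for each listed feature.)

The [−round] segments are /ɳ, ɖ, f, ŋ, n, z, ɡ, θ, β, d, ʎ, c, ð, v, ɟ, ʈ, ʁ, m, x, r/.
Intersecting with [−nasal] gives /ɖ, f, z, ɡ, θ, β, d, ʎ, c, ð, v, ɟ, ʈ, ʁ, x, r/.
Of those, [+dorsal] leaves /ɡ, ʎ, c, ɟ, ʁ, x/.

ɡ, ʎ, c, ɟ, ʁ, x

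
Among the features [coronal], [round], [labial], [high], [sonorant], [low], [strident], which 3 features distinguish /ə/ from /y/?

/ə/ is the mid central vowel (schwa) and /y/ is the high front rounded tense vowel. Both are [−coronal], [+sonorant], [−low], [−strident]. /ə/ is [−labial] while /y/ is [+labial]; /ə/ is [−round] while /y/ is [+round]; /ə/ is [−high] while /y/ is [+high], so the distinguishing features are [labial], [round], [high].

[labial], [round], [high]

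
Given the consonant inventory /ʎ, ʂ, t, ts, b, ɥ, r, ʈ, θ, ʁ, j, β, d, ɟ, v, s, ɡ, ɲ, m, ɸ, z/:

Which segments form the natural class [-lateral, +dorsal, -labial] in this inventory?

ʁ, j, ɟ, ɡ, ɲ

Checking each segment against [-lateral], [+dorsal], [-labial]: /ʁ/ (voiced uvular fricative), /j/ (palatal glide), /ɟ/ (voiced palatal stop), /ɡ/ (voiced velar stop), /ɲ/ (palatal nasal) satisfy every feature; every other segment in the inventory fails at least one.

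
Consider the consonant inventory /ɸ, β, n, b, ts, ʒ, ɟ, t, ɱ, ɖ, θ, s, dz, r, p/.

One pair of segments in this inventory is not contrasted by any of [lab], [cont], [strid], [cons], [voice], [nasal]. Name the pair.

ɖ, ɟ

/ɖ/ (voiced retroflex stop) and /ɟ/ (voiced palatal stop) are both [-labial], [-continuant], [-strident], [+consonantal], [+voice], [-nasal], so none of the listed features separates them. (They do differ in [dorsal], which is not among the given features.) Every other pair in the inventory differs on at least one listed feature.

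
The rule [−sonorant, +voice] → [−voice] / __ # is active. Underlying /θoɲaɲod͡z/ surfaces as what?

/d͡z/ satisfies [−sonorant, +voice] and sits in __ #. The [−voice] counterpart of the voiced alveolar affricate is /t͡s/. Other segments in /θoɲaɲod͡z/ either fail the structural description or are not in the environment, so the surface form is [θoɲaɲot͡s].

[θoɲaɲot͡s]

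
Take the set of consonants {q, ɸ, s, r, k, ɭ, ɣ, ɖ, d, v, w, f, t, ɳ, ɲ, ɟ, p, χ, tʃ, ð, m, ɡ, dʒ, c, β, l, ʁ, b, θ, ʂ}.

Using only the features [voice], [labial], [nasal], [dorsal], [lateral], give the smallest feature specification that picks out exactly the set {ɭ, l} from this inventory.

[+lateral]

Every target segment is [+lateral] and no other inventory member is, so one feature is enough.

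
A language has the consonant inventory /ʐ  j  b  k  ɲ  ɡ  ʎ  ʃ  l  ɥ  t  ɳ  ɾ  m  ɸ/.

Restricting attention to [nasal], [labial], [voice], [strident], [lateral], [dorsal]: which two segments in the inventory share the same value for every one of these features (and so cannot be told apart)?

j, ɡ

On the given features, /j/ and /ɡ/ have an identical profile: [-nasal], [-labial], [+voice], [-strident], [-lateral], [+dorsal]. No other two segments in the inventory coincide on all 6 features. (They do differ in [sonorant], [continuant] and [back], which are not among the given features.)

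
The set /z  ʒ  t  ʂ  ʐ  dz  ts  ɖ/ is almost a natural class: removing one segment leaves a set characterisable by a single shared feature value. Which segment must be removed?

/ʂ, dz, z, ts, t, ɖ, ʐ/ are all [-distributed], but /ʒ/ (voiced postalveolar fricative) is [+distributed]. No other single segment can be removed to leave a set sharing one feature value that the removed segment lacks, so /ʒ/ is the odd one out.

ʒ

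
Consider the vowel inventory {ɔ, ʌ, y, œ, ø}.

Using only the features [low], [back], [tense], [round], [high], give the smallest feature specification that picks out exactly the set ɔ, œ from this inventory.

[+round, -tense]

Every target segment is [+round], [-tense]; each remaining inventory member fails at least one of these. Each conjunct is needed — [-tense] alone would also admit /ʌ/; [+round] alone would also admit /y, ø/ — and no other single listed feature has exactly this extension, so two is the minimum.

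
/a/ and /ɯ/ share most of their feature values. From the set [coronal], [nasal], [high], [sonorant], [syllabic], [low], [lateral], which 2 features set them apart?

/a/ is the low unrounded vowel and /ɯ/ is the high back unrounded vowel. Both are [−coronal], [−nasal], [+sonorant], [+syllabic], [−lateral]. /a/ is [−high] while /ɯ/ is [+high]; /a/ is [+low] while /ɯ/ is [−low], so the distinguishing features are [high], [low].

[high], [low]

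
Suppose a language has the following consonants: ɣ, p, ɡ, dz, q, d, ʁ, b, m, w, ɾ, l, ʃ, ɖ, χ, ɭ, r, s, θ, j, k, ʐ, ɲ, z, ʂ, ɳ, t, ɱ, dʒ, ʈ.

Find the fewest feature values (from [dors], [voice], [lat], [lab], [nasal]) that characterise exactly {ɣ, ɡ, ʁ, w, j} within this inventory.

Every target segment is [+voice], [−nasal], [+dorsal]; each remaining inventory member fails at least one of these. Each conjunct is needed — [−nasal, +dorsal] alone would also admit /q, χ, k/; [+voice, +dorsal] alone would also admit /ɲ/; [+voice, −nasal] alone would also admit /dz, d, b, ɾ, …/ — and no other combination of two listed features has exactly this extension, so three is the minimum.

[+voice, −nasal, +dors]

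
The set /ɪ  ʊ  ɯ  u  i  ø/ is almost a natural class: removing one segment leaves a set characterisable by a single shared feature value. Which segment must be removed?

ø

[high] groups all but one: /u, i, ʊ, ɪ, ɯ/ share [+high] while /ø/ (mid front rounded tense vowel) alone is [−high]. Removing any other segment would not leave a single-feature class that excludes it.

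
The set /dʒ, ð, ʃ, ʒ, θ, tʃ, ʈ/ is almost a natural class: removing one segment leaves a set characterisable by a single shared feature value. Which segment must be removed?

[distributed] groups all but one: /ʃ, ð, tʃ, ʒ, θ, dʒ/ share [+distributed] while /ʈ/ (voiceless retroflex stop) alone is [−distributed]. Removing any other segment would not leave a single-feature class that excludes it.

ʈ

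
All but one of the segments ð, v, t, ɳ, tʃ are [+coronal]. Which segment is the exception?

v

/v/ is the voiced labiodental fricative, which is [−coronal]; the rest — /tʃ, ð, t, ɳ/ — are [+coronal].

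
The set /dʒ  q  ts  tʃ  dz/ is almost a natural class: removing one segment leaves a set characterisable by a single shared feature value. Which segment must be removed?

The remaining segments after removing /q/ share [+delayed release]; /q/ (voiceless uvular stop) is [-delayed release]. For every other candidate removal, the leftover set fails to share any single feature value that the removed segment lacks.

q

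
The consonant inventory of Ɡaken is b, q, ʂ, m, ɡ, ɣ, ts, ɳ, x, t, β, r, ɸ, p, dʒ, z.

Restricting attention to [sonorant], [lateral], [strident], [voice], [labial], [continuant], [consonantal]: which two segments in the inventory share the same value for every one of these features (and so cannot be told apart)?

On the given features, /t/ and /q/ have an identical profile: [-sonorant], [-lateral], [-strident], [-voice], [-labial], [-continuant], [+consonantal]. No other two segments in the inventory coincide on all 7 features. (They do differ in [coronal] and [dorsal], which are not among the given features.)

t, q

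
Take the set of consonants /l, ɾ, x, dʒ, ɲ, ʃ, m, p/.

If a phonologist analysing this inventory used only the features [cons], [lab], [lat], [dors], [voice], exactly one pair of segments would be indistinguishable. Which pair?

ɾ, dʒ

On the given features, /ɾ/ and /dʒ/ have an identical profile: [+consonantal], [−labial], [−lateral], [−dorsal], [+voice]. No other two segments in the inventory coincide on all 5 features. (They do differ in [sonorant], [strident] and [anterior], which are not among the given features.)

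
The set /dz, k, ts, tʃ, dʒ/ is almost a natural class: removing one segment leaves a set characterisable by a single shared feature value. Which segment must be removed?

k

/dʒ, dz, tʃ, ts/ are all [+delayed release], but /k/ (voiceless velar stop) is [-delayed release]. No other single segment can be removed to leave a set sharing one feature value that the removed segment lacks, so /k/ is the odd one out.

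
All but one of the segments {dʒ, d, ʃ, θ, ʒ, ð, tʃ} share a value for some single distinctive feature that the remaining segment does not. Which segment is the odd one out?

[distributed] groups all but one: /ʒ, ð, dʒ, ʃ, tʃ, θ/ share [+distributed] while /d/ (voiced alveolar stop) alone is [−distributed]. Removing any other segment would not leave a single-feature class that excludes it.

d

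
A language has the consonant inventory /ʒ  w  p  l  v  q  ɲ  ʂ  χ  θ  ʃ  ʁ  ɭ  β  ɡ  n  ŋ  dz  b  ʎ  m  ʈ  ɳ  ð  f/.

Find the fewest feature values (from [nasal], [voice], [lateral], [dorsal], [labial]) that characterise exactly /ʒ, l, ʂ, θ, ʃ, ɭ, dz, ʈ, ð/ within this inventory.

The class [−nasal], [−labial], [−dorsal] has exactly /ʒ, l, ʂ, θ, ʃ, ɭ, dz, ʈ, ð/ as its extension in this inventory. No smaller conjunction from the listed features achieves this: [−labial, −dorsal] alone would also admit /n, ɳ/; [−nasal, −dorsal] alone would also admit /p, v, β, b, …/; [−nasal, −labial] alone would also admit /q, χ, ʁ, ɡ, …/; and checking the remaining two-feature bundles turns up none with this extension.

[−nasal, −labial, −dorsal]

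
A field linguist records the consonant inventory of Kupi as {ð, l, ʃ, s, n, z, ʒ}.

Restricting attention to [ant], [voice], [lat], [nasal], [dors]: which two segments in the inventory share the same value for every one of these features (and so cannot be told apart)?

z, ð

Both /z/ and /ð/ are [+anterior], [+voice], [−lateral], [−nasal], [−dorsal]. Since the list omits [strident] and [distributed] — which do distinguish the voiced alveolar fricative from the voiced dental fricative — this pair collapses; all other pairs remain distinct.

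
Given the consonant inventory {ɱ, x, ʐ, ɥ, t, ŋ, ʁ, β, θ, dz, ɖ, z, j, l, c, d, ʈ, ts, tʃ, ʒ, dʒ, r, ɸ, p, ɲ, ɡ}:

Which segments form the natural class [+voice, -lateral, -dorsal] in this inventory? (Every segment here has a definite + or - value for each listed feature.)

Checking each segment against [+voice], [-lateral], [-dorsal]: /ɱ/ (labiodental nasal), /ʐ/ (voiced retroflex fricative), /β/ (voiced bilabial fricative), /dz/ (voiced alveolar affricate), /ɖ/ (voiced retroflex stop), /z/ (voiced alveolar fricative), among others, satisfy every feature; every other segment in the inventory fails at least one.

ɱ, ʐ, β, dz, ɖ, z, d, ʒ, dʒ, r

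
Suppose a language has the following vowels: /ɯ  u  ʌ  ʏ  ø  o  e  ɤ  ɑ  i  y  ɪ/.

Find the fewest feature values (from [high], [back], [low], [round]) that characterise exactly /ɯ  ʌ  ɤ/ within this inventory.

[-low, +back, -round]

/ɯ, ʌ, ɤ/ are all [-low], [+back], [-round], and no other segment in the inventory matches all three values. Dropping any one of them over-generates: [+back, -round] alone would also admit /ɑ/; [-low, -round] alone would also admit /e, i, ɪ/; [-low, +back] alone would also admit /u, o/. No other combination of two listed features picks out exactly this set either, so fewer than three features will not do.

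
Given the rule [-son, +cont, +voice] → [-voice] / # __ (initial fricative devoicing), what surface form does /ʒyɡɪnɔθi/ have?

The only segment in the rule's environment that also matches [-son, +cont, +voice] is /ʒ/. Applying [-voice] turns the voiced postalveolar fricative into /ʃ/ (voiceless postalveolar fricative), giving [ʃyɡɪnɔθi].

[ʃyɡɪnɔθi]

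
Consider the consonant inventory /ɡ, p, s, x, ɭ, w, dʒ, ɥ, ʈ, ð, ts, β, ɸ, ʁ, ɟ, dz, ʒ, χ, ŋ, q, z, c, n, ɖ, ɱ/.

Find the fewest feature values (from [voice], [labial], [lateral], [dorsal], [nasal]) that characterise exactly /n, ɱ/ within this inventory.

Every target segment is [+nasal], [−dorsal]; each remaining inventory member fails at least one of these. Each conjunct is needed — [−dorsal] alone would also admit /p, s, ɭ, dʒ, …/; [+nasal] alone would also admit /ŋ/ — and no other single listed feature has exactly this extension, so two is the minimum.

[+nasal, −dorsal]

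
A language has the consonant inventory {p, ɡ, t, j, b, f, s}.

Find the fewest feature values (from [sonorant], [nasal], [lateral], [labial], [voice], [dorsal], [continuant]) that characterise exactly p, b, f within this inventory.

Every target segment is [+labial] and no other inventory member is, so one feature is enough.

[+labial]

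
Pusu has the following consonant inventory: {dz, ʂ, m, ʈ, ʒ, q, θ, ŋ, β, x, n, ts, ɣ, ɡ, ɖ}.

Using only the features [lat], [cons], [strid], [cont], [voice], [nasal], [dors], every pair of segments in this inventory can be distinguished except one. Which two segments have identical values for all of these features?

n, m

On the given features, /n/ and /m/ have an identical profile: [−lateral], [+consonantal], [−strident], [−continuant], [+voice], [+nasal], [−dorsal]. No other two segments in the inventory coincide on all 7 features. (They do differ in [labial] and [coronal], which are not among the given features.)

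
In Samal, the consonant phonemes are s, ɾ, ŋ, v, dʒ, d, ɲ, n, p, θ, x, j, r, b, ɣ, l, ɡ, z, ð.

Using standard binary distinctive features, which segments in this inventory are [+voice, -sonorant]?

Checking each segment against [+voice], [-sonorant]: /v/ (voiced labiodental fricative), /dʒ/ (voiced postalveolar affricate), /d/ (voiced alveolar stop), /b/ (voiced bilabial stop), /ɣ/ (voiced velar fricative), /ɡ/ (voiced velar stop), among others, satisfy every feature; every other segment in the inventory fails at least one.

v, dʒ, d, b, ɣ, ɡ, z, ð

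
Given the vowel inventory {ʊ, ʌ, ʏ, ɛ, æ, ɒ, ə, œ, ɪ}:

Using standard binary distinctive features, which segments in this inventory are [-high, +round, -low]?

œ

Among the inventory, the [-high] segments are /ʌ, ɛ, æ, ɒ, ə, œ/.
Within that set, [+round] gives /ɒ, œ/.
Intersecting with [-low] leaves /œ/.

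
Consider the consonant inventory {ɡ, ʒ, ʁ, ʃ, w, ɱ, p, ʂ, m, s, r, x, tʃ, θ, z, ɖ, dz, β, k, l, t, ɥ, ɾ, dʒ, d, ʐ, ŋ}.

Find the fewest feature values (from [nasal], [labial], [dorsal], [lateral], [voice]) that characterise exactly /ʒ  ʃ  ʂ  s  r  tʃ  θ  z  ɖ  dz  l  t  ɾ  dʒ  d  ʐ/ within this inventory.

[−labial, −dorsal]

Every target segment is [−labial], [−dorsal]; each remaining inventory member fails at least one of these. Each conjunct is needed — [−dorsal] alone would also admit /ɱ, p, m, β/; [−labial] alone would also admit /ɡ, ʁ, x, k, …/ — and no other single listed feature has exactly this extension, so two is the minimum.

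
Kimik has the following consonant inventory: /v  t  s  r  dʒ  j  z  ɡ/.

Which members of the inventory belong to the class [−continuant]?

The feature [continuant] marks segments produced without complete oral closure. In this inventory /t, dʒ, ɡ/ lack that property, so they are [−continuant]; /v, s, r, j, z/ are [+continuant].

t, dʒ, ɡ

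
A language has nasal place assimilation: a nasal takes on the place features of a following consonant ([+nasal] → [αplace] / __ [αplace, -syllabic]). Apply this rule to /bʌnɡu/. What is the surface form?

The only nasal preceding a consonant is /n/ before /ɡ/. /ɡ/ is [+dorsal], so /n/ → /ŋ/, giving [bʌŋɡu].

[bʌŋɡu]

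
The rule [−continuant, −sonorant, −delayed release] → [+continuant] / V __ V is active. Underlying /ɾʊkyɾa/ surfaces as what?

[ɾʊxyɾa]

The only segment in the rule's environment that also matches [−continuant, −sonorant, −delayed release] is /k/. Applying [+continuant] turns the voiceless velar stop into /x/ (voiceless velar fricative), giving [ɾʊxyɾa].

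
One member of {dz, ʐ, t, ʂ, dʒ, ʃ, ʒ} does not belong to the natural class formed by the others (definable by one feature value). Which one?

The remaining segments after removing /t/ share [+strident]; /t/ (voiceless alveolar stop) is [-strident]. For every other candidate removal, the leftover set fails to share any single feature value that the removed segment lacks.

t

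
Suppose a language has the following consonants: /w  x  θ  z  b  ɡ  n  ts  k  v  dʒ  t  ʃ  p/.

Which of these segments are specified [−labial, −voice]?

x, θ, ts, k, t, ʃ

First, the [−labial] segments are /x, θ, z, ɡ, n, ts, k, dʒ, t, ʃ/.
Then [−voice] leaves /x, θ, ts, k, t, ʃ/.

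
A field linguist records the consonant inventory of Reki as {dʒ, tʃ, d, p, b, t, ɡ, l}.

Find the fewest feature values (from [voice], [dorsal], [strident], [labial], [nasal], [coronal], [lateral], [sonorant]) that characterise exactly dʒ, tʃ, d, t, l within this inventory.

The target set is precisely the extension of [+coronal] in this inventory.

[+coronal]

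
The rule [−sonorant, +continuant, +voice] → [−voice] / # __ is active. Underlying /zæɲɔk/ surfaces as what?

[sæɲɔk]

Only the initial segment /z/ is both word-initial and matches the structural description. It is a voiced alveolar fricative, so [−sonorant, +continuant, +voice] holds; changing it to [−voice] with all other features held fixed yields /s/ (voiceless alveolar fricative). No other segment meets both the structural description and the environment, so the output is [sæɲɔk].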